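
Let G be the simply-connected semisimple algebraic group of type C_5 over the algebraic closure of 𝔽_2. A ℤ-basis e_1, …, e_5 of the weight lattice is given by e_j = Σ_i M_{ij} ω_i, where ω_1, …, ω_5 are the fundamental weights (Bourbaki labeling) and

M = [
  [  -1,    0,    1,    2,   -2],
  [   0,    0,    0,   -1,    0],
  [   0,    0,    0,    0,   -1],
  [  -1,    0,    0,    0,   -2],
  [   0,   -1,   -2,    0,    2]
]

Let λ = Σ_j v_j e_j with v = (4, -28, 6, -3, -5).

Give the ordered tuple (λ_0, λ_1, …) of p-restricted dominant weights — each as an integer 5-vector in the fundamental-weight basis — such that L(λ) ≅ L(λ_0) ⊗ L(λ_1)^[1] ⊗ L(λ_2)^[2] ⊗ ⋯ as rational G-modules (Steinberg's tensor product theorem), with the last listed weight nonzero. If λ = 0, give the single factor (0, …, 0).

In the fundamental-weight basis, λ has coordinates c = M·v (v = (4, -28, 6, -3, -5)):
  c_1 = (-1)·(4) + (0)·(-28) + 1·6 + (2)·(-3) + (-2)·(-5) = 6
  c_2 = 0·4 + (0)·(-28) + 0·6 + (-1)·(-3) + (0)·(-5) = 3
  c_3 = 0·4 + (0)·(-28) + 0·6 + (0)·(-3) + (-1)·(-5) = 5
  c_4 = (-1)·(4) + (0)·(-28) + 0·6 + (0)·(-3) + (-2)·(-5) = 6
  c_5 = 0·4 + (-1)·(-28) + (-2)·(6) + (0)·(-3) + (2)·(-5) = 6
Expand coordinatewise in base 2:
  c_1 = 6 = 0·2^0 + 1·2^1 + 1·2^2
  c_2 = 3 = 1·2^0 + 1·2^1
  c_3 = 5 = 1·2^0 + 0·2^1 + 1·2^2
  c_4 = 6 = 0·2^0 + 1·2^1 + 1·2^2
  c_5 = 6 = 0·2^0 + 1·2^1 + 1·2^2
Factor λ_0 = (0, 1, 1, 0, 0)
Factor λ_1 = (1, 1, 0, 1, 1)
Factor λ_2 = (1, 0, 1, 1, 1)

((0, 1, 1, 0, 0), (1, 1, 0, 1, 1), (1, 0, 1, 1, 1))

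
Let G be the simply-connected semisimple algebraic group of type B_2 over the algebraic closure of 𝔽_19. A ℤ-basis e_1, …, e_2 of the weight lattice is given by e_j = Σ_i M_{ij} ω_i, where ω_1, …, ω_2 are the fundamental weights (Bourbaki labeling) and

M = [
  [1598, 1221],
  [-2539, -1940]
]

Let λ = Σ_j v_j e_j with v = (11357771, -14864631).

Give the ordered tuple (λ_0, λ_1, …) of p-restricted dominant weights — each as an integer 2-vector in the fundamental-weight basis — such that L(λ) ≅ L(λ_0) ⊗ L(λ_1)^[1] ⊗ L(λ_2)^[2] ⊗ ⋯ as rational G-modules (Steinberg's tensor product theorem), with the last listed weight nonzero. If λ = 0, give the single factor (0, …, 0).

((16, 18), (18, 16), (9, 9))

Change of basis e → ω: c = M·v where v = (11357771, -14864631):
  c_1 = (1598)·(11357771) + (1221)·(-14864631) = 3607
  c_2 = (-2539)·(11357771) + (-1940)·(-14864631) = 3571
Writing each c_i in base p = 19:
  c_1 = 3607 = 16·19^0 + 18·19^1 + 9·19^2
  c_2 = 3571 = 18·19^0 + 16·19^1 + 9·19^2
λ_0 = (16, 18)
λ_1 = (18, 16)
λ_2 = (9, 9)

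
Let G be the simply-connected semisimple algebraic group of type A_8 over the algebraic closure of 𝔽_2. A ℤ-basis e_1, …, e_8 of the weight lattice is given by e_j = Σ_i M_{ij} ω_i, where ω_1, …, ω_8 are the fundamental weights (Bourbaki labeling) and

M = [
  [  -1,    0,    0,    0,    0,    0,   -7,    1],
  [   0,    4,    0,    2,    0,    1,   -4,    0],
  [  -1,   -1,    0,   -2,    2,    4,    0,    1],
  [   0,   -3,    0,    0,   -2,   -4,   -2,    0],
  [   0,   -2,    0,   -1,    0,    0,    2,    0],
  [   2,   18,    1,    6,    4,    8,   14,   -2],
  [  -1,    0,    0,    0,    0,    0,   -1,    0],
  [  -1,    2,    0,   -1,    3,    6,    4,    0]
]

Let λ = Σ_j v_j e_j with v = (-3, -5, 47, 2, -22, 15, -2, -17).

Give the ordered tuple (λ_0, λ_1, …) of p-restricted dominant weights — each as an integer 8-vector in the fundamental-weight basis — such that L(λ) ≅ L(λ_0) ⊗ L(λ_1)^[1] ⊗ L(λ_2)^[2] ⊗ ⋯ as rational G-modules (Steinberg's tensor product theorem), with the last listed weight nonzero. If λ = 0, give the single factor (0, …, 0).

In the fundamental-weight basis, λ has coordinates c = M·v (v = (-3, -5, 47, 2, -22, 15, -2, -17)):
  c_1 = (-1)·(-3) + (0)·(-5) + (0)·(47) + (0)·(2) + (0)·(-22) + (0)·(15) + (-7)·(-2) + (1)·(-17) = 0
  c_2 = (0)·(-3) + (4)·(-5) + (0)·(47) + (2)·(2) + (0)·(-22) + (1)·(15) + (-4)·(-2) + (0)·(-17) = 7
  c_3 = (-1)·(-3) + (-1)·(-5) + (0)·(47) + (-2)·(2) + (2)·(-22) + (4)·(15) + (0)·(-2) + (1)·(-17) = 3
  c_4 = (0)·(-3) + (-3)·(-5) + (0)·(47) + (0)·(2) + (-2)·(-22) + (-4)·(15) + (-2)·(-2) + (0)·(-17) = 3
  c_5 = (0)·(-3) + (-2)·(-5) + (0)·(47) + (-1)·(2) + (0)·(-22) + (0)·(15) + (2)·(-2) + (0)·(-17) = 4
  c_6 = (2)·(-3) + (18)·(-5) + (1)·(47) + (6)·(2) + (4)·(-22) + (8)·(15) + (14)·(-2) + (-2)·(-17) = 1
  c_7 = (-1)·(-3) + (0)·(-5) + (0)·(47) + (0)·(2) + (0)·(-22) + (0)·(15) + (-1)·(-2) + (0)·(-17) = 5
  c_8 = (-1)·(-3) + (2)·(-5) + (0)·(47) + (-1)·(2) + (3)·(-22) + (6)·(15) + (4)·(-2) + (0)·(-17) = 7
Base-2 expansion of each c_i:
  c_1 = 0
  c_2 = 7 = 1·2^0 + 1·2^1 + 1·2^2
  c_3 = 3 = 1·2^0 + 1·2^1
  c_4 = 3 = 1·2^0 + 1·2^1
  c_5 = 4 = 0·2^0 + 0·2^1 + 1·2^2
  c_6 = 1 = 1·2^0
  c_7 = 5 = 1·2^0 + 0·2^1 + 1·2^2
  c_8 = 7 = 1·2^0 + 1·2^1 + 1·2^2
λ_0 = (0, 1, 1, 1, 0, 1, 1, 1)
λ_1 = (0, 1, 1, 1, 0, 0, 0, 1)
λ_2 = (0, 1, 0, 0, 1, 0, 1, 1)

((0, 1, 1, 1, 0, 1, 1, 1), (0, 1, 1, 1, 0, 0, 0, 1), (0, 1, 0, 0, 1, 0, 1, 1))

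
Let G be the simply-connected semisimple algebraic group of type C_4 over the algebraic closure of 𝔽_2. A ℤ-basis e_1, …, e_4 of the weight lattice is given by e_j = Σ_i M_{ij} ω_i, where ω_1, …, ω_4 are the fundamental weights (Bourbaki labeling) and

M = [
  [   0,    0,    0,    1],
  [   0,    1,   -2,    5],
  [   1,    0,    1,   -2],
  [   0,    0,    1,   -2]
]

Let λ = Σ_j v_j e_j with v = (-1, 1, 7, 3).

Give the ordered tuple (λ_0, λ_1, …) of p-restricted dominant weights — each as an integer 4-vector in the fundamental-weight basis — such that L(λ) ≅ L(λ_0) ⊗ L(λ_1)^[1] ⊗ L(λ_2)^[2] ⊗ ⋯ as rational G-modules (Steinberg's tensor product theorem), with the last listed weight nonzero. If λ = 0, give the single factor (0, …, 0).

((1, 0, 0, 1), (1, 1, 0, 0))

ω-coordinates c = M·v, v = (-1, 1, 7, 3):
  c_1 = (0)·(-1) + 0·1 + 0·7 + 1·3 = 3
  c_2 = (0)·(-1) + 1·1 + (-2)·(7) + 5·3 = 2
  c_3 = (1)·(-1) + 0·1 + 1·7 + (-2)·(3) = 0
  c_4 = (0)·(-1) + 0·1 + 1·7 + (-2)·(3) = 1
Expand coordinatewise in base 2:
  c_1 = 3 = 1·2^0 + 1·2^1
  c_2 = 2 = 0·2^0 + 1·2^1
  c_3 = 0
  c_4 = 1 = 1·2^0
Factor λ_0 = (1, 0, 0, 1)
Factor λ_1 = (1, 1, 0, 0)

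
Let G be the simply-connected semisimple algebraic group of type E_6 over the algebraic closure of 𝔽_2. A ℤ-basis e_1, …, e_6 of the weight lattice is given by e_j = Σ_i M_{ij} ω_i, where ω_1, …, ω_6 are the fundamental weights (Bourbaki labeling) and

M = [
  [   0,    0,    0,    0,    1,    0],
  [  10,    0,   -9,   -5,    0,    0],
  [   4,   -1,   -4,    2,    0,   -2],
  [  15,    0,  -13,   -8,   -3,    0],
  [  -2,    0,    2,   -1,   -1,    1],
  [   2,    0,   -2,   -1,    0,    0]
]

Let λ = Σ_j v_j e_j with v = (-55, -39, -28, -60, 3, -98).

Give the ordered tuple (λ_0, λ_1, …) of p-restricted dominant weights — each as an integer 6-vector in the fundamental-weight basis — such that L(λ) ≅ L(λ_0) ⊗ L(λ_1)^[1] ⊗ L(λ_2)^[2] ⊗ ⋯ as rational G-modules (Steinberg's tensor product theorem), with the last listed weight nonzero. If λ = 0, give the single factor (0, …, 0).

((1, 0, 1, 0, 1, 0), (1, 1, 1, 1, 0, 1), (0, 0, 1, 0, 1, 1), (0, 0, 0, 1, 1, 0))

Change of basis e → ω: c = M·v where v = (-55, -39, -28, -60, 3, -98):
  c_1 = (0)·(-55) + (0)·(-39) + (0)·(-28) + (0)·(-60) + 1·3 + (0)·(-98) = 3
  c_2 = (10)·(-55) + (0)·(-39) + (-9)·(-28) + (-5)·(-60) + 0·3 + (0)·(-98) = 2
  c_3 = (4)·(-55) + (-1)·(-39) + (-4)·(-28) + (2)·(-60) + 0·3 + (-2)·(-98) = 7
  c_4 = (15)·(-55) + (0)·(-39) + (-13)·(-28) + (-8)·(-60) + (-3)·(3) + (0)·(-98) = 10
  c_5 = (-2)·(-55) + (0)·(-39) + (2)·(-28) + (-1)·(-60) + (-1)·(3) + (1)·(-98) = 13
  c_6 = (2)·(-55) + (0)·(-39) + (-2)·(-28) + (-1)·(-60) + 0·3 + (0)·(-98) = 6
Writing each c_i in base p = 2:
  c_1 = 3 = 1·2^0 + 1·2^1
  c_2 = 2 = 0·2^0 + 1·2^1
  c_3 = 7 = 1·2^0 + 1·2^1 + 1·2^2
  c_4 = 10 = 0·2^0 + 1·2^1 + 0·2^2 + 1·2^3
  c_5 = 13 = 1·2^0 + 0·2^1 + 1·2^2 + 1·2^3
  c_6 = 6 = 0·2^0 + 1·2^1 + 1·2^2
λ_0 = (1, 0, 1, 0, 1, 0)
λ_1 = (1, 1, 1, 1, 0, 1)
λ_2 = (0, 0, 1, 0, 1, 1)
λ_3 = (0, 0, 0, 1, 1, 0)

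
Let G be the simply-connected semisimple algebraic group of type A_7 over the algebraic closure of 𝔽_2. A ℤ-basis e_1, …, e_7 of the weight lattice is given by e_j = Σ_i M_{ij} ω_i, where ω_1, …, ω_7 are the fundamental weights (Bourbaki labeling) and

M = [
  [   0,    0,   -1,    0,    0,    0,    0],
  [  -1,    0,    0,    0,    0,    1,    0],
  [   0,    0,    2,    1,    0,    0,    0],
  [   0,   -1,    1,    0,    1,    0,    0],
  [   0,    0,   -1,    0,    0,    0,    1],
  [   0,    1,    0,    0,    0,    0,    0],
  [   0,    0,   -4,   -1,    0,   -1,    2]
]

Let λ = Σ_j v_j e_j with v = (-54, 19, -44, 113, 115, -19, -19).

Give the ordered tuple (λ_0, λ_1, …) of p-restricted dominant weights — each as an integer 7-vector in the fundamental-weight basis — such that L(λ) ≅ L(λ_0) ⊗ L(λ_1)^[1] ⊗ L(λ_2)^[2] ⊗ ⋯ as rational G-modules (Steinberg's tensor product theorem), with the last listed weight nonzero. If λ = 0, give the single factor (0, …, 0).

((0, 1, 1, 0, 1, 1, 0), (0, 1, 0, 0, 0, 1, 0), (1, 0, 0, 1, 0, 0, 1), (1, 0, 1, 0, 1, 0, 1), (0, 0, 1, 1, 1, 1, 0), (1, 1, 0, 1, 0, 0, 1))

Compute c_i = Σ_j M_{ij} v_j with v = (-54, 19, -44, 113, 115, -19, -19):
  c_1 = (0)·(-54) + 0·19 + (-1)·(-44) + 0·113 + 0·115 + (0)·(-19) + (0)·(-19) = 44
  c_2 = (-1)·(-54) + 0·19 + (0)·(-44) + 0·113 + 0·115 + (1)·(-19) + (0)·(-19) = 35
  c_3 = (0)·(-54) + 0·19 + (2)·(-44) + 1·113 + 0·115 + (0)·(-19) + (0)·(-19) = 25
  c_4 = (0)·(-54) + (-1)·(19) + (1)·(-44) + 0·113 + 1·115 + (0)·(-19) + (0)·(-19) = 52
  c_5 = (0)·(-54) + 0·19 + (-1)·(-44) + 0·113 + 0·115 + (0)·(-19) + (1)·(-19) = 25
  c_6 = (0)·(-54) + 1·19 + (0)·(-44) + 0·113 + 0·115 + (0)·(-19) + (0)·(-19) = 19
  c_7 = (0)·(-54) + 0·19 + (-4)·(-44) + (-1)·(113) + 0·115 + (-1)·(-19) + (2)·(-19) = 44
Writing each c_i in base p = 2:
  c_1 = 44 = 0·2^0 + 0·2^1 + 1·2^2 + 1·2^3 + 0·2^4 + 1·2^5
  c_2 = 35 = 1·2^0 + 1·2^1 + 0·2^2 + 0·2^3 + 0·2^4 + 1·2^5
  c_3 = 25 = 1·2^0 + 0·2^1 + 0·2^2 + 1·2^3 + 1·2^4
  c_4 = 52 = 0·2^0 + 0·2^1 + 1·2^2 + 0·2^3 + 1·2^4 + 1·2^5
  c_5 = 25 = 1·2^0 + 0·2^1 + 0·2^2 + 1·2^3 + 1·2^4
  c_6 = 19 = 1·2^0 + 1·2^1 + 0·2^2 + 0·2^3 + 1·2^4
  c_7 = 44 = 0·2^0 + 0·2^1 + 1·2^2 + 1·2^3 + 0·2^4 + 1·2^5
p-restricted factor λ_0 = (0, 1, 1, 0, 1, 1, 0)
p-restricted factor λ_1 = (0, 1, 0, 0, 0, 1, 0)
p-restricted factor λ_2 = (1, 0, 0, 1, 0, 0, 1)
p-restricted factor λ_3 = (1, 0, 1, 0, 1, 0, 1)
p-restricted factor λ_4 = (0, 0, 1, 1, 1, 1, 0)
p-restricted factor λ_5 = (1, 1, 0, 1, 0, 0, 1)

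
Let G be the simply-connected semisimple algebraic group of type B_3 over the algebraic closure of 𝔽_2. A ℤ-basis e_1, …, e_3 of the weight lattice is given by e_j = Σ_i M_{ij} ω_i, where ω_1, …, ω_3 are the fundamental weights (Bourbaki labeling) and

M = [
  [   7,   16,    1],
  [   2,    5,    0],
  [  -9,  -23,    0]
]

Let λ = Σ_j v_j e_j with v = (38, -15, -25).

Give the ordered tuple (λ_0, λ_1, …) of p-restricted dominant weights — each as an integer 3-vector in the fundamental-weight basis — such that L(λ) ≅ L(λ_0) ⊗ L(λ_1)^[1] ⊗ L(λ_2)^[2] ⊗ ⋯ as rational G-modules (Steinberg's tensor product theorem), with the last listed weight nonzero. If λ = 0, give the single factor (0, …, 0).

Change of basis e → ω: c = M·v where v = (38, -15, -25):
  c_1 = 7*38 + 16*-15 + 1*-25 = 1
  c_2 = 2*38 + 5*-15 + 0*-25 = 1
  c_3 = -9*38 + -23*-15 + 0*-25 = 3
Expand coordinatewise in base 2:
  c_1 = 1 = 1·2^0
  c_2 = 1 = 1·2^0
  c_3 = 3 = 1·2^0 + 1·2^1
p-restricted factor λ_0 = (1, 1, 1)
p-restricted factor λ_1 = (0, 0, 1)

((1, 1, 1), (0, 0, 1))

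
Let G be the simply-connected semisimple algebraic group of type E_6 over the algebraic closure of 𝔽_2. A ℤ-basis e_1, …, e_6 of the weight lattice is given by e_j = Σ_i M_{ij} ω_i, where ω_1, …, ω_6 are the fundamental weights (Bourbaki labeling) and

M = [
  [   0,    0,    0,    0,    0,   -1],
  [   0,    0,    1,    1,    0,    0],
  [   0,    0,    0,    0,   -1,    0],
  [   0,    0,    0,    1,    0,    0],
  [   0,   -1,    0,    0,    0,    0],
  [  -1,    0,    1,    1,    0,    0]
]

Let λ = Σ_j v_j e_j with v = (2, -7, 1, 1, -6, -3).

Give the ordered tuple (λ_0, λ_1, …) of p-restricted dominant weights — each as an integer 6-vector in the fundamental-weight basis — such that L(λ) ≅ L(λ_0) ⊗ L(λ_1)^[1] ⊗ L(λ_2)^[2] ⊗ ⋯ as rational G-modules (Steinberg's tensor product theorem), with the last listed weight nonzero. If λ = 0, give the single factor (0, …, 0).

ω-coordinates c = M·v, v = (2, -7, 1, 1, -6, -3):
  c_1 = 0*2 + 0*-7 + 0*1 + 0*1 + 0*-6 + -1*-3 = 3
  c_2 = 0*2 + 0*-7 + 1*1 + 1*1 + 0*-6 + 0*-3 = 2
  c_3 = 0*2 + 0*-7 + 0*1 + 0*1 + -1*-6 + 0*-3 = 6
  c_4 = 0*2 + 0*-7 + 0*1 + 1*1 + 0*-6 + 0*-3 = 1
  c_5 = 0*2 + -1*-7 + 0*1 + 0*1 + 0*-6 + 0*-3 = 7
  c_6 = -1*2 + 0*-7 + 1*1 + 1*1 + 0*-6 + 0*-3 = 0
Expand coordinatewise in base 2:
  c_1 = 3 = 1·2^0 + 1·2^1
  c_2 = 2 = 0·2^0 + 1·2^1
  c_3 = 6 = 0·2^0 + 1·2^1 + 1·2^2
  c_4 = 1 = 1·2^0
  c_5 = 7 = 1·2^0 + 1·2^1 + 1·2^2
  c_6 = 0
Factor λ_0 = (1, 0, 0, 1, 1, 0)
Factor λ_1 = (1, 1, 1, 0, 1, 0)
Factor λ_2 = (0, 0, 1, 0, 1, 0)

((1, 0, 0, 1, 1, 0), (1, 1, 1, 0, 1, 0), (0, 0, 1, 0, 1, 0))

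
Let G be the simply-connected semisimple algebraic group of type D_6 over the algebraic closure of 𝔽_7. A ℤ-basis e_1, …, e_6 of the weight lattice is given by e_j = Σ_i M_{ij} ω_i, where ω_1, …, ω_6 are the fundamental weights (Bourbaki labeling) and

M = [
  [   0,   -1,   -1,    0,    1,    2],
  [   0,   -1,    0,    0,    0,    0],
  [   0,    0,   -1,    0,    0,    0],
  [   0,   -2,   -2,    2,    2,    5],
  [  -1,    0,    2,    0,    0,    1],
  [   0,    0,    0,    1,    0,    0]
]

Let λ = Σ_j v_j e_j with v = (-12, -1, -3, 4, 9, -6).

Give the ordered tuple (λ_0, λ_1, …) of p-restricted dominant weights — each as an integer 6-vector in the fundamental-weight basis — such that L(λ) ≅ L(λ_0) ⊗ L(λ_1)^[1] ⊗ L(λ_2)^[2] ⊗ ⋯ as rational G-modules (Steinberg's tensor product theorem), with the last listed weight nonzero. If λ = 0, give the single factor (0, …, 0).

((1, 1, 3, 4, 0, 4),)

Change of basis e → ω: c = M·v where v = (-12, -1, -3, 4, 9, -6):
  c_1 = 0*-12 + -1*-1 + -1*-3 + 0*4 + 1*9 + 2*-6 = 1
  c_2 = 0*-12 + -1*-1 + 0*-3 + 0*4 + 0*9 + 0*-6 = 1
  c_3 = 0*-12 + 0*-1 + -1*-3 + 0*4 + 0*9 + 0*-6 = 3
  c_4 = 0*-12 + -2*-1 + -2*-3 + 2*4 + 2*9 + 5*-6 = 4
  c_5 = -1*-12 + 0*-1 + 2*-3 + 0*4 + 0*9 + 1*-6 = 0
  c_6 = 0*-12 + 0*-1 + 0*-3 + 1*4 + 0*9 + 0*-6 = 4
Writing each c_i in base p = 7:
  c_1 = 1 = 1·7^0
  c_2 = 1 = 1·7^0
  c_3 = 3 = 3·7^0
  c_4 = 4 = 4·7^0
  c_5 = 0
  c_6 = 4 = 4·7^0
p-restricted factor λ_0 = (1, 1, 3, 4, 0, 4)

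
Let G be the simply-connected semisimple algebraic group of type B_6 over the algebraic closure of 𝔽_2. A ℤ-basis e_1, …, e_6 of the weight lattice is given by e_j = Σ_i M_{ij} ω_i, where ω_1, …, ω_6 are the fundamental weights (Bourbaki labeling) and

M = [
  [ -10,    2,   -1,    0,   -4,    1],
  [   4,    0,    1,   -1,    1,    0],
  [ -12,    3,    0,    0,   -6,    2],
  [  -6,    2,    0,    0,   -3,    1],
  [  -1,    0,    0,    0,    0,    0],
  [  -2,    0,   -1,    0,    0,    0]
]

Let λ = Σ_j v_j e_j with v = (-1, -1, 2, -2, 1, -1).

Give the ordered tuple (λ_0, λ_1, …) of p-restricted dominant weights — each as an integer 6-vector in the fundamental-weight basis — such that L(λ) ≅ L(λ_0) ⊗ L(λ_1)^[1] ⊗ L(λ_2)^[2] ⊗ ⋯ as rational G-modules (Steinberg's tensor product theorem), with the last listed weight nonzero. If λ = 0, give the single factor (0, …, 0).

((1, 1, 1, 0, 1, 0),)

Compute c_i = Σ_j M_{ij} v_j with v = (-1, -1, 2, -2, 1, -1):
  c_1 = (-10)·(-1) + (2)·(-1) + (-1)·(2) + (0)·(-2) + (-4)·(1) + (1)·(-1) = 1
  c_2 = (4)·(-1) + (0)·(-1) + 1·2 + (-1)·(-2) + 1·1 + (0)·(-1) = 1
  c_3 = (-12)·(-1) + (3)·(-1) + 0·2 + (0)·(-2) + (-6)·(1) + (2)·(-1) = 1
  c_4 = (-6)·(-1) + (2)·(-1) + 0·2 + (0)·(-2) + (-3)·(1) + (1)·(-1) = 0
  c_5 = (-1)·(-1) + (0)·(-1) + 0·2 + (0)·(-2) + 0·1 + (0)·(-1) = 1
  c_6 = (-2)·(-1) + (0)·(-1) + (-1)·(2) + (0)·(-2) + 0·1 + (0)·(-1) = 0
Writing each c_i in base p = 2:
  c_1 = 1 = 1·2^0
  c_2 = 1 = 1·2^0
  c_3 = 1 = 1·2^0
  c_4 = 0
  c_5 = 1 = 1·2^0
  c_6 = 0
λ_0 = (1, 1, 1, 0, 1, 0)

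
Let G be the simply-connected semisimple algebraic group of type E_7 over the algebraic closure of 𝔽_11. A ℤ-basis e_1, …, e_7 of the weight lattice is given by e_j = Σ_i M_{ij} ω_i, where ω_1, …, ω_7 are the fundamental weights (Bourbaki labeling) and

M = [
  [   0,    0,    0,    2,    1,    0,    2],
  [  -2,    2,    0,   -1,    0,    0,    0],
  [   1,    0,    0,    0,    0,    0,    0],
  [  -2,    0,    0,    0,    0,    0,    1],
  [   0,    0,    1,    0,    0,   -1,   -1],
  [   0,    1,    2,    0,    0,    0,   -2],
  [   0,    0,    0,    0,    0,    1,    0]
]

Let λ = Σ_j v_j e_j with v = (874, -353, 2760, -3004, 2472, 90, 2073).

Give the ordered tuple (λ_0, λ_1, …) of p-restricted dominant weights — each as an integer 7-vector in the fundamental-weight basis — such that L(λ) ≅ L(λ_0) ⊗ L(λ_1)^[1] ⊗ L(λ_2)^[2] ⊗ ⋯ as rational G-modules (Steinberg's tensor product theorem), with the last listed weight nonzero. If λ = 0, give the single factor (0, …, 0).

In the fundamental-weight basis, λ has coordinates c = M·v (v = (874, -353, 2760, -3004, 2472, 90, 2073)):
  c_1 = 0·874 + (0)·(-353) + 0·2760 + (2)·(-3004) + 1·2472 + 0·90 + 2·2073 = 610
  c_2 = (-2)·(874) + (2)·(-353) + 0·2760 + (-1)·(-3004) + 0·2472 + 0·90 + 0·2073 = 550
  c_3 = 1·874 + (0)·(-353) + 0·2760 + (0)·(-3004) + 0·2472 + 0·90 + 0·2073 = 874
  c_4 = (-2)·(874) + (0)·(-353) + 0·2760 + (0)·(-3004) + 0·2472 + 0·90 + 1·2073 = 325
  c_5 = 0·874 + (0)·(-353) + 1·2760 + (0)·(-3004) + 0·2472 + (-1)·(90) + (-1)·(2073) = 597
  c_6 = 0·874 + (1)·(-353) + 2·2760 + (0)·(-3004) + 0·2472 + 0·90 + (-2)·(2073) = 1021
  c_7 = 0·874 + (0)·(-353) + 0·2760 + (0)·(-3004) + 0·2472 + 1·90 + 0·2073 = 90
Expand coordinatewise in base 11:
  c_1 = 610 = 5·11^0 + 0·11^1 + 5·11^2
  c_2 = 550 = 0·11^0 + 6·11^1 + 4·11^2
  c_3 = 874 = 5·11^0 + 2·11^1 + 7·11^2
  c_4 = 325 = 6·11^0 + 7·11^1 + 2·11^2
  c_5 = 597 = 3·11^0 + 10·11^1 + 4·11^2
  c_6 = 1021 = 9·11^0 + 4·11^1 + 8·11^2
  c_7 = 90 = 2·11^0 + 8·11^1
λ_0 = (5, 0, 5, 6, 3, 9, 2)
λ_1 = (0, 6, 2, 7, 10, 4, 8)
λ_2 = (5, 4, 7, 2, 4, 8, 0)

((5, 0, 5, 6, 3, 9, 2), (0, 6, 2, 7, 10, 4, 8), (5, 4, 7, 2, 4, 8, 0))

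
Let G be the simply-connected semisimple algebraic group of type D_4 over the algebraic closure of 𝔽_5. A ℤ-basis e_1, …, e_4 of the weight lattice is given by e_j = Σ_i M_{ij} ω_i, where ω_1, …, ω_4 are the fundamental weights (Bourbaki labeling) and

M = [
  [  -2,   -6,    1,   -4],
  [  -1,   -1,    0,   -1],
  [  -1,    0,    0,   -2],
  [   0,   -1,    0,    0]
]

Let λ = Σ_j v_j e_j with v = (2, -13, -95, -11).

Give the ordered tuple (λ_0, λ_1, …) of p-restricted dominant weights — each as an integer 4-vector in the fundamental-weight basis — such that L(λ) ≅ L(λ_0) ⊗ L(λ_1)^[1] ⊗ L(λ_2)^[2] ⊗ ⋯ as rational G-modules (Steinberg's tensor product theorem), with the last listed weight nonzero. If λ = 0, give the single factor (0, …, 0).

Change of basis e → ω: c = M·v where v = (2, -13, -95, -11):
  c_1 = -2*2 + -6*-13 + 1*-95 + -4*-11 = 23
  c_2 = -1*2 + -1*-13 + 0*-95 + -1*-11 = 22
  c_3 = -1*2 + 0*-13 + 0*-95 + -2*-11 = 20
  c_4 = 0*2 + -1*-13 + 0*-95 + 0*-11 = 13
Expand coordinatewise in base 5:
  c_1 = 23 = 3·5^0 + 4·5^1
  c_2 = 22 = 2·5^0 + 4·5^1
  c_3 = 20 = 0·5^0 + 4·5^1
  c_4 = 13 = 3·5^0 + 2·5^1
Factor λ_0 = (3, 2, 0, 3)
Factor λ_1 = (4, 4, 4, 2)

((3, 2, 0, 3), (4, 4, 4, 2))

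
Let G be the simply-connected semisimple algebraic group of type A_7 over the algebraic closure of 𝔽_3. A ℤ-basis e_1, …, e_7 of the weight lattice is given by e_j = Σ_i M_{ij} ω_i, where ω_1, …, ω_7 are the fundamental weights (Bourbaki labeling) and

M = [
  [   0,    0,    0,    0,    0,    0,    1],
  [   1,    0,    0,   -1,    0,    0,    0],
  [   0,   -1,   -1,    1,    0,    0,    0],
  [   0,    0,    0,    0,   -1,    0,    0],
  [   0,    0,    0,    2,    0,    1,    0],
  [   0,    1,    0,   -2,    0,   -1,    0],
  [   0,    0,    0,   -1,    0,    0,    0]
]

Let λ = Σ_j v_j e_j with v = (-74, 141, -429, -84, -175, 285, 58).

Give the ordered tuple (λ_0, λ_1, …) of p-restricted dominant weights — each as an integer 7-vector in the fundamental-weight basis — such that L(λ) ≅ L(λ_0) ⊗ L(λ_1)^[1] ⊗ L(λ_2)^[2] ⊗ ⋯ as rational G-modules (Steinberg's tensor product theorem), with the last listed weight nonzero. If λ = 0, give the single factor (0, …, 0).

((1, 1, 0, 1, 0, 0, 0), (1, 0, 2, 1, 0, 2, 1), (0, 1, 1, 1, 1, 2, 0), (2, 0, 1, 0, 1, 0, 0), (0, 0, 2, 2, 1, 0, 1))

Compute c_i = Σ_j M_{ij} v_j with v = (-74, 141, -429, -84, -175, 285, 58):
  c_1 = (0)·(-74) + 0·141 + (0)·(-429) + (0)·(-84) + (0)·(-175) + 0·285 + 1·58 = 58
  c_2 = (1)·(-74) + 0·141 + (0)·(-429) + (-1)·(-84) + (0)·(-175) + 0·285 + 0·58 = 10
  c_3 = (0)·(-74) + (-1)·(141) + (-1)·(-429) + (1)·(-84) + (0)·(-175) + 0·285 + 0·58 = 204
  c_4 = (0)·(-74) + 0·141 + (0)·(-429) + (0)·(-84) + (-1)·(-175) + 0·285 + 0·58 = 175
  c_5 = (0)·(-74) + 0·141 + (0)·(-429) + (2)·(-84) + (0)·(-175) + 1·285 + 0·58 = 117
  c_6 = (0)·(-74) + 1·141 + (0)·(-429) + (-2)·(-84) + (0)·(-175) + (-1)·(285) + 0·58 = 24
  c_7 = (0)·(-74) + 0·141 + (0)·(-429) + (-1)·(-84) + (0)·(-175) + 0·285 + 0·58 = 84
Expand coordinatewise in base 3:
  c_1 = 58 = 1·3^0 + 1·3^1 + 0·3^2 + 2·3^3
  c_2 = 10 = 1·3^0 + 0·3^1 + 1·3^2
  c_3 = 204 = 0·3^0 + 2·3^1 + 1·3^2 + 1·3^3 + 2·3^4
  c_4 = 175 = 1·3^0 + 1·3^1 + 1·3^2 + 0·3^3 + 2·3^4
  c_5 = 117 = 0·3^0 + 0·3^1 + 1·3^2 + 1·3^3 + 1·3^4
  c_6 = 24 = 0·3^0 + 2·3^1 + 2·3^2
  c_7 = 84 = 0·3^0 + 1·3^1 + 0·3^2 + 0·3^3 + 1·3^4
λ_0 = (1, 1, 0, 1, 0, 0, 0)
λ_1 = (1, 0, 2, 1, 0, 2, 1)
λ_2 = (0, 1, 1, 1, 1, 2, 0)
λ_3 = (2, 0, 1, 0, 1, 0, 0)
λ_4 = (0, 0, 2, 2, 1, 0, 1)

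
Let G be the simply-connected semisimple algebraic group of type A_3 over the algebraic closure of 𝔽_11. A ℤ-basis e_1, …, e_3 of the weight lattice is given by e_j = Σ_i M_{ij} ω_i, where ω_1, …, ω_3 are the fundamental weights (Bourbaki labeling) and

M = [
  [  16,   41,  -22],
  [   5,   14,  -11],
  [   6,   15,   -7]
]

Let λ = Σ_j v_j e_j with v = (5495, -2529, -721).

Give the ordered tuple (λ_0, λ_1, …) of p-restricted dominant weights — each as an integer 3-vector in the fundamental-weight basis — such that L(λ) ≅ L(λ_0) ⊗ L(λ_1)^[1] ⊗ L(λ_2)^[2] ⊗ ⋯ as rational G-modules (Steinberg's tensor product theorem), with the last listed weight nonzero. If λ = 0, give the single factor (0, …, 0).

((5, 0, 5), (8, 0, 7))

Change of basis e → ω: c = M·v where v = (5495, -2529, -721):
  c_1 = 16*5495 + 41*-2529 + -22*-721 = 93
  c_2 = 5*5495 + 14*-2529 + -11*-721 = 0
  c_3 = 6*5495 + 15*-2529 + -7*-721 = 82
Base-11 expansion of each c_i:
  c_1 = 93 = 5·11^0 + 8·11^1
  c_2 = 0
  c_3 = 82 = 5·11^0 + 7·11^1
p-restricted factor λ_0 = (5, 0, 5)
p-restricted factor λ_1 = (8, 0, 7)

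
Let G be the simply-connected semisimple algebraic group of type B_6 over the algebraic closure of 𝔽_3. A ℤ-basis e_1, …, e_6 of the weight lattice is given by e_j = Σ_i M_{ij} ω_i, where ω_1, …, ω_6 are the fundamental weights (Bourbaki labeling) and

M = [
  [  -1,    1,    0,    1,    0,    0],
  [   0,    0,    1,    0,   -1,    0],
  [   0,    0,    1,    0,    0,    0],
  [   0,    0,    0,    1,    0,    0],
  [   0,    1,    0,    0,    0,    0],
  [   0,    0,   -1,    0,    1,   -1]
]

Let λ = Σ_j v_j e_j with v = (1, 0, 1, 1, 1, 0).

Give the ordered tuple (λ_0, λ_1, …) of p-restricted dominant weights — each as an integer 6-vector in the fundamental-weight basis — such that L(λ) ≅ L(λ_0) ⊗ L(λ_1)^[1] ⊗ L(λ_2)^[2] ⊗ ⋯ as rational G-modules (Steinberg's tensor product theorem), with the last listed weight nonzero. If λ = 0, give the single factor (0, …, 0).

((0, 0, 1, 1, 0, 0),)

In the fundamental-weight basis, λ has coordinates c = M·v (v = (1, 0, 1, 1, 1, 0)):
  c_1 = (-1)·(1) + (1)·(0) + (0)·(1) + (1)·(1) + (0)·(1) + (0)·(0) = 0
  c_2 = (0)·(1) + (0)·(0) + (1)·(1) + (0)·(1) + (-1)·(1) + (0)·(0) = 0
  c_3 = (0)·(1) + (0)·(0) + (1)·(1) + (0)·(1) + (0)·(1) + (0)·(0) = 1
  c_4 = (0)·(1) + (0)·(0) + (0)·(1) + (1)·(1) + (0)·(1) + (0)·(0) = 1
  c_5 = (0)·(1) + (1)·(0) + (0)·(1) + (0)·(1) + (0)·(1) + (0)·(0) = 0
  c_6 = (0)·(1) + (0)·(0) + (-1)·(1) + (0)·(1) + (1)·(1) + (-1)·(0) = 0
Base-3 expansion of each c_i:
  c_1 = 0
  c_2 = 0
  c_3 = 1 = 1·3^0
  c_4 = 1 = 1·3^0
  c_5 = 0
  c_6 = 0
Factor λ_0 = (0, 0, 1, 1, 0, 0)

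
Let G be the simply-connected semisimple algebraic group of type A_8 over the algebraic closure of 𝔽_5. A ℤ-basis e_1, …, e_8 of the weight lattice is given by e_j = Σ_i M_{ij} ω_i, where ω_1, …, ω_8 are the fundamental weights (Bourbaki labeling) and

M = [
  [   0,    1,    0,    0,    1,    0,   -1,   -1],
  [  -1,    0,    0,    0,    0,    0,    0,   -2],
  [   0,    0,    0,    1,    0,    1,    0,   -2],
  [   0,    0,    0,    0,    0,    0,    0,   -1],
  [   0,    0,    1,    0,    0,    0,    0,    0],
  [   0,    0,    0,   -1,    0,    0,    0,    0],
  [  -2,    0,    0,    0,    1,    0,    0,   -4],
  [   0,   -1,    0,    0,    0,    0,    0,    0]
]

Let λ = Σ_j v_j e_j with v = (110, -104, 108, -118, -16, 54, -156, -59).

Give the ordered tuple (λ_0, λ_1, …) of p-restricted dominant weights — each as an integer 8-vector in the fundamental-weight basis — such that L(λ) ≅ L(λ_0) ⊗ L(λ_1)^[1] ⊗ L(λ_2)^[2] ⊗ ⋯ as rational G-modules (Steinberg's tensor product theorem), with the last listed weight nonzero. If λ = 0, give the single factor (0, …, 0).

Change of basis e → ω: c = M·v where v = (110, -104, 108, -118, -16, 54, -156, -59):
  c_1 = (0)·(110) + (1)·(-104) + (0)·(108) + (0)·(-118) + (1)·(-16) + (0)·(54) + (-1)·(-156) + (-1)·(-59) = 95
  c_2 = (-1)·(110) + (0)·(-104) + (0)·(108) + (0)·(-118) + (0)·(-16) + (0)·(54) + (0)·(-156) + (-2)·(-59) = 8
  c_3 = (0)·(110) + (0)·(-104) + (0)·(108) + (1)·(-118) + (0)·(-16) + (1)·(54) + (0)·(-156) + (-2)·(-59) = 54
  c_4 = (0)·(110) + (0)·(-104) + (0)·(108) + (0)·(-118) + (0)·(-16) + (0)·(54) + (0)·(-156) + (-1)·(-59) = 59
  c_5 = (0)·(110) + (0)·(-104) + (1)·(108) + (0)·(-118) + (0)·(-16) + (0)·(54) + (0)·(-156) + (0)·(-59) = 108
  c_6 = (0)·(110) + (0)·(-104) + (0)·(108) + (-1)·(-118) + (0)·(-16) + (0)·(54) + (0)·(-156) + (0)·(-59) = 118
  c_7 = (-2)·(110) + (0)·(-104) + (0)·(108) + (0)·(-118) + (1)·(-16) + (0)·(54) + (0)·(-156) + (-4)·(-59) = 0
  c_8 = (0)·(110) + (-1)·(-104) + (0)·(108) + (0)·(-118) + (0)·(-16) + (0)·(54) + (0)·(-156) + (0)·(-59) = 104
Writing each c_i in base p = 5:
  c_1 = 95 = 0·5^0 + 4·5^1 + 3·5^2
  c_2 = 8 = 3·5^0 + 1·5^1
  c_3 = 54 = 4·5^0 + 0·5^1 + 2·5^2
  c_4 = 59 = 4·5^0 + 1·5^1 + 2·5^2
  c_5 = 108 = 3·5^0 + 1·5^1 + 4·5^2
  c_6 = 118 = 3·5^0 + 3·5^1 + 4·5^2
  c_7 = 0
  c_8 = 104 = 4·5^0 + 0·5^1 + 4·5^2
Factor λ_0 = (0, 3, 4, 4, 3, 3, 0, 4)
Factor λ_1 = (4, 1, 0, 1, 1, 3, 0, 0)
Factor λ_2 = (3, 0, 2, 2, 4, 4, 0, 4)

((0, 3, 4, 4, 3, 3, 0, 4), (4, 1, 0, 1, 1, 3, 0, 0), (3, 0, 2, 2, 4, 4, 0, 4))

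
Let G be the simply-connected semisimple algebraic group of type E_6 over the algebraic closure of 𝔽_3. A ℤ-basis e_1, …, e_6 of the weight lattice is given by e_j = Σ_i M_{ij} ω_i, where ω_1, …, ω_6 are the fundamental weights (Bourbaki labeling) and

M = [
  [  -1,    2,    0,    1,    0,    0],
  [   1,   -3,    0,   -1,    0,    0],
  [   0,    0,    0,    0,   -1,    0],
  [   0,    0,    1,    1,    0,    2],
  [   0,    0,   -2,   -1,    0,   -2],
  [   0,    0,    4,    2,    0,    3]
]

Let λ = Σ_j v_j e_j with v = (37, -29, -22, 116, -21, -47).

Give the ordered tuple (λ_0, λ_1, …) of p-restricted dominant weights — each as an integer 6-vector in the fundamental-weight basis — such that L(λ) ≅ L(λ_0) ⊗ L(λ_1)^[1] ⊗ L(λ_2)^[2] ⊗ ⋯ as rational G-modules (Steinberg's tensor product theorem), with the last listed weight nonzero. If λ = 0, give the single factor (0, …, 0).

((0, 2, 0, 0, 1, 0), (1, 2, 1, 0, 1, 1), (2, 0, 2, 0, 2, 0))

Change of basis e → ω: c = M·v where v = (37, -29, -22, 116, -21, -47):
  c_1 = -1*37 + 2*-29 + 0*-22 + 1*116 + 0*-21 + 0*-47 = 21
  c_2 = 1*37 + -3*-29 + 0*-22 + -1*116 + 0*-21 + 0*-47 = 8
  c_3 = 0*37 + 0*-29 + 0*-22 + 0*116 + -1*-21 + 0*-47 = 21
  c_4 = 0*37 + 0*-29 + 1*-22 + 1*116 + 0*-21 + 2*-47 = 0
  c_5 = 0*37 + 0*-29 + -2*-22 + -1*116 + 0*-21 + -2*-47 = 22
  c_6 = 0*37 + 0*-29 + 4*-22 + 2*116 + 0*-21 + 3*-47 = 3
Writing each c_i in base p = 3:
  c_1 = 21 = 0·3^0 + 1·3^1 + 2·3^2
  c_2 = 8 = 2·3^0 + 2·3^1
  c_3 = 21 = 0·3^0 + 1·3^1 + 2·3^2
  c_4 = 0
  c_5 = 22 = 1·3^0 + 1·3^1 + 2·3^2
  c_6 = 3 = 0·3^0 + 1·3^1
Factor λ_0 = (0, 2, 0, 0, 1, 0)
Factor λ_1 = (1, 2, 1, 0, 1, 1)
Factor λ_2 = (2, 0, 2, 0, 2, 0)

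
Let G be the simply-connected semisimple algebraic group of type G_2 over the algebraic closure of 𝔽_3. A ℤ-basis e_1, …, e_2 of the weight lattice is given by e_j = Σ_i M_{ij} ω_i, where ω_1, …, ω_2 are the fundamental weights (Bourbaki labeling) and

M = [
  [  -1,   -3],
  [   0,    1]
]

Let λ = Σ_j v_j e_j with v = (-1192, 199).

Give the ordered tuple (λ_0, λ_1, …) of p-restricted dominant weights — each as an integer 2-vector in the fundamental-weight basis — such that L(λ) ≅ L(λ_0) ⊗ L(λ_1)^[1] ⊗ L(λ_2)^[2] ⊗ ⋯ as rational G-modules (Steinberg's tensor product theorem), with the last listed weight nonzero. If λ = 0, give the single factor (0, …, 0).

((1, 1), (0, 0), (0, 1), (1, 1), (1, 2), (2, 0))

Converting to the ω-basis (c_i = row i of M dotted with v = (-1192, 199)):
  c_1 = -1*-1192 + -3*199 = 595
  c_2 = 0*-1192 + 1*199 = 199
Base-3 expansion of each c_i:
  c_1 = 595 = 1·3^0 + 0·3^1 + 0·3^2 + 1·3^3 + 1·3^4 + 2·3^5
  c_2 = 199 = 1·3^0 + 0·3^1 + 1·3^2 + 1·3^3 + 2·3^4
Factor λ_0 = (1, 1)
Factor λ_1 = (0, 0)
Factor λ_2 = (0, 1)
Factor λ_3 = (1, 1)
Factor λ_4 = (1, 2)
Factor λ_5 = (2, 0)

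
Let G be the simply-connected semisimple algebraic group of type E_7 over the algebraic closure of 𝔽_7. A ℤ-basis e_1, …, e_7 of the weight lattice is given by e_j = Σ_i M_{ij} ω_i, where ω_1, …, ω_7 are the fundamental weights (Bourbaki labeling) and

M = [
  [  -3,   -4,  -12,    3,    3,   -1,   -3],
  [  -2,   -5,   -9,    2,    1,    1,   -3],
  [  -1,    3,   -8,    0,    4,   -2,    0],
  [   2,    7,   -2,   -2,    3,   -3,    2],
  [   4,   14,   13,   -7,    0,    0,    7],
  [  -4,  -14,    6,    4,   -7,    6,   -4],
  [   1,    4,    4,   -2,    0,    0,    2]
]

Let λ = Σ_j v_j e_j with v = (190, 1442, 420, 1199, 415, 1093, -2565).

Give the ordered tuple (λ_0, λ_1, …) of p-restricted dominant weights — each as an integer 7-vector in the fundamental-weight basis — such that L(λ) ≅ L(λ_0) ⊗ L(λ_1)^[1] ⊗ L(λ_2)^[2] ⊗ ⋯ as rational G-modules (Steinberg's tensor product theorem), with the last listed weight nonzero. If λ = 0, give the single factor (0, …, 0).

((3, 0, 5, 2, 4, 1, 5), (2, 5, 0, 3, 1, 5, 1), (1, 4, 5, 1, 1, 5, 2))

In the fundamental-weight basis, λ has coordinates c = M·v (v = (190, 1442, 420, 1199, 415, 1093, -2565)):
  c_1 = (-3)·(190) + (-4)·(1442) + (-12)·(420) + (3)·(1199) + (3)·(415) + (-1)·(1093) + (-3)·(-2565) = 66
  c_2 = (-2)·(190) + (-5)·(1442) + (-9)·(420) + (2)·(1199) + (1)·(415) + (1)·(1093) + (-3)·(-2565) = 231
  c_3 = (-1)·(190) + (3)·(1442) + (-8)·(420) + (0)·(1199) + (4)·(415) + (-2)·(1093) + (0)·(-2565) = 250
  c_4 = (2)·(190) + (7)·(1442) + (-2)·(420) + (-2)·(1199) + (3)·(415) + (-3)·(1093) + (2)·(-2565) = 72
  c_5 = (4)·(190) + (14)·(1442) + (13)·(420) + (-7)·(1199) + (0)·(415) + (0)·(1093) + (7)·(-2565) = 60
  c_6 = (-4)·(190) + (-14)·(1442) + (6)·(420) + (4)·(1199) + (-7)·(415) + (6)·(1093) + (-4)·(-2565) = 281
  c_7 = (1)·(190) + (4)·(1442) + (4)·(420) + (-2)·(1199) + (0)·(415) + (0)·(1093) + (2)·(-2565) = 110
Expand coordinatewise in base 7:
  c_1 = 66 = 3·7^0 + 2·7^1 + 1·7^2
  c_2 = 231 = 0·7^0 + 5·7^1 + 4·7^2
  c_3 = 250 = 5·7^0 + 0·7^1 + 5·7^2
  c_4 = 72 = 2·7^0 + 3·7^1 + 1·7^2
  c_5 = 60 = 4·7^0 + 1·7^1 + 1·7^2
  c_6 = 281 = 1·7^0 + 5·7^1 + 5·7^2
  c_7 = 110 = 5·7^0 + 1·7^1 + 2·7^2
p-restricted factor λ_0 = (3, 0, 5, 2, 4, 1, 5)
p-restricted factor λ_1 = (2, 5, 0, 3, 1, 5, 1)
p-restricted factor λ_2 = (1, 4, 5, 1, 1, 5, 2)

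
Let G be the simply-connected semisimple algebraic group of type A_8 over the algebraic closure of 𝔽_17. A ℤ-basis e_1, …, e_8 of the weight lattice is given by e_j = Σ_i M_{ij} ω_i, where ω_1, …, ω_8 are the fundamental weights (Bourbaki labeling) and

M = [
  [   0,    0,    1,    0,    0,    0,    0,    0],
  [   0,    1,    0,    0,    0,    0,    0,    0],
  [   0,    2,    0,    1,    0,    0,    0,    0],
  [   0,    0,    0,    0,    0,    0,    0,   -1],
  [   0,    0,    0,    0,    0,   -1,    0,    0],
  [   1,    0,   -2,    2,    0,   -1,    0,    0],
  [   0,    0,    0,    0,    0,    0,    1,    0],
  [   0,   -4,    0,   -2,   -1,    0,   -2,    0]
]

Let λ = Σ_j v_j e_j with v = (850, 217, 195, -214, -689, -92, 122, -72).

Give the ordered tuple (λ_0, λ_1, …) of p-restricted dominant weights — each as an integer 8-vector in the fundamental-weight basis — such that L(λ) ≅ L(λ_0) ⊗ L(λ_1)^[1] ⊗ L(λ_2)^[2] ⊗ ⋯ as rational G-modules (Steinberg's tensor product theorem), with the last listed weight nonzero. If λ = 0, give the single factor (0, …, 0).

((8, 13, 16, 4, 7, 5, 3, 5), (11, 12, 12, 4, 5, 7, 7, 0))

Change of basis e → ω: c = M·v where v = (850, 217, 195, -214, -689, -92, 122, -72):
  c_1 = (0)·(850) + (0)·(217) + (1)·(195) + (0)·(-214) + (0)·(-689) + (0)·(-92) + (0)·(122) + (0)·(-72) = 195
  c_2 = (0)·(850) + (1)·(217) + (0)·(195) + (0)·(-214) + (0)·(-689) + (0)·(-92) + (0)·(122) + (0)·(-72) = 217
  c_3 = (0)·(850) + (2)·(217) + (0)·(195) + (1)·(-214) + (0)·(-689) + (0)·(-92) + (0)·(122) + (0)·(-72) = 220
  c_4 = (0)·(850) + (0)·(217) + (0)·(195) + (0)·(-214) + (0)·(-689) + (0)·(-92) + (0)·(122) + (-1)·(-72) = 72
  c_5 = (0)·(850) + (0)·(217) + (0)·(195) + (0)·(-214) + (0)·(-689) + (-1)·(-92) + (0)·(122) + (0)·(-72) = 92
  c_6 = (1)·(850) + (0)·(217) + (-2)·(195) + (2)·(-214) + (0)·(-689) + (-1)·(-92) + (0)·(122) + (0)·(-72) = 124
  c_7 = (0)·(850) + (0)·(217) + (0)·(195) + (0)·(-214) + (0)·(-689) + (0)·(-92) + (1)·(122) + (0)·(-72) = 122
  c_8 = (0)·(850) + (-4)·(217) + (0)·(195) + (-2)·(-214) + (-1)·(-689) + (0)·(-92) + (-2)·(122) + (0)·(-72) = 5
Expand coordinatewise in base 17:
  c_1 = 195 = 8·17^0 + 11·17^1
  c_2 = 217 = 13·17^0 + 12·17^1
  c_3 = 220 = 16·17^0 + 12·17^1
  c_4 = 72 = 4·17^0 + 4·17^1
  c_5 = 92 = 7·17^0 + 5·17^1
  c_6 = 124 = 5·17^0 + 7·17^1
  c_7 = 122 = 3·17^0 + 7·17^1
  c_8 = 5 = 5·17^0
p-restricted factor λ_0 = (8, 13, 16, 4, 7, 5, 3, 5)
p-restricted factor λ_1 = (11, 12, 12, 4, 5, 7, 7, 0)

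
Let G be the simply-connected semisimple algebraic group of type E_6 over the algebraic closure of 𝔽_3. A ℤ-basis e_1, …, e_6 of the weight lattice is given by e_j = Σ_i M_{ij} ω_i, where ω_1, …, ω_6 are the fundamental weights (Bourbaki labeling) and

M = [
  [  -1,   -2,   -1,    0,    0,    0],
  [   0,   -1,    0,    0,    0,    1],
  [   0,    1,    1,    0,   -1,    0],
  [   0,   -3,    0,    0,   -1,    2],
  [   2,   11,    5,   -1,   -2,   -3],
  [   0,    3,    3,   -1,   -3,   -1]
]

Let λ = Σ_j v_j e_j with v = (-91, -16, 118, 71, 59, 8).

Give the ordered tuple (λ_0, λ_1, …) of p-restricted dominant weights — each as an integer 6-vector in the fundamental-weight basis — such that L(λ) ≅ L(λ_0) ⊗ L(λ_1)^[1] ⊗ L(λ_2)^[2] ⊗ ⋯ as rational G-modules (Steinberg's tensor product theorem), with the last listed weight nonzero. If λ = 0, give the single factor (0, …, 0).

((2, 0, 1, 2, 1, 2), (1, 2, 2, 1, 0, 1), (0, 2, 1, 0, 2, 2), (0, 0, 1, 0, 0, 1))

In the fundamental-weight basis, λ has coordinates c = M·v (v = (-91, -16, 118, 71, 59, 8)):
  c_1 = (-1)·(-91) + (-2)·(-16) + (-1)·(118) + 0·71 + 0·59 + 0·8 = 5
  c_2 = (0)·(-91) + (-1)·(-16) + 0·118 + 0·71 + 0·59 + 1·8 = 24
  c_3 = (0)·(-91) + (1)·(-16) + 1·118 + 0·71 + (-1)·(59) + 0·8 = 43
  c_4 = (0)·(-91) + (-3)·(-16) + 0·118 + 0·71 + (-1)·(59) + 2·8 = 5
  c_5 = (2)·(-91) + (11)·(-16) + 5·118 + (-1)·(71) + (-2)·(59) + (-3)·(8) = 19
  c_6 = (0)·(-91) + (3)·(-16) + 3·118 + (-1)·(71) + (-3)·(59) + (-1)·(8) = 50
p = 3; digits c_i = Σ_j d_{ij}·3^j, 0 ≤ d_{ij} < 3:
  c_1 = 5 = 2·3^0 + 1·3^1
  c_2 = 24 = 0·3^0 + 2·3^1 + 2·3^2
  c_3 = 43 = 1·3^0 + 2·3^1 + 1·3^2 + 1·3^3
  c_4 = 5 = 2·3^0 + 1·3^1
  c_5 = 19 = 1·3^0 + 0·3^1 + 2·3^2
  c_6 = 50 = 2·3^0 + 1·3^1 + 2·3^2 + 1·3^3
λ_0 = (2, 0, 1, 2, 1, 2)
λ_1 = (1, 2, 2, 1, 0, 1)
λ_2 = (0, 2, 1, 0, 2, 2)
λ_3 = (0, 0, 1, 0, 0, 1)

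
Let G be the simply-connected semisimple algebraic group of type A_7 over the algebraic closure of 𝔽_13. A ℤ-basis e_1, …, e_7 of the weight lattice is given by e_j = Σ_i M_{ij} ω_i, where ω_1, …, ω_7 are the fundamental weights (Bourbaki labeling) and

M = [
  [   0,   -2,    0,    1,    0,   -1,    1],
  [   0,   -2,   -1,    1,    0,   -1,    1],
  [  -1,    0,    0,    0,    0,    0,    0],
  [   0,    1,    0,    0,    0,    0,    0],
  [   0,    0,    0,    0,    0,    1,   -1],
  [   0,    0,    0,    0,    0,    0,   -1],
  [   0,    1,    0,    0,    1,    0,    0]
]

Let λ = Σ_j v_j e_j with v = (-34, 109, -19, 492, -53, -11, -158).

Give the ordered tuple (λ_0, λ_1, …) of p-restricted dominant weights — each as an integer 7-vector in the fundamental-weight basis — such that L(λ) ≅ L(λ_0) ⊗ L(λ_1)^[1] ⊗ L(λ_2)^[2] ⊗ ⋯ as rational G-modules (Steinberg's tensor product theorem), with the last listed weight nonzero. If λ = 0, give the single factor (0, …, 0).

In the fundamental-weight basis, λ has coordinates c = M·v (v = (-34, 109, -19, 492, -53, -11, -158)):
  c_1 = (0)·(-34) + (-2)·(109) + (0)·(-19) + (1)·(492) + (0)·(-53) + (-1)·(-11) + (1)·(-158) = 127
  c_2 = (0)·(-34) + (-2)·(109) + (-1)·(-19) + (1)·(492) + (0)·(-53) + (-1)·(-11) + (1)·(-158) = 146
  c_3 = (-1)·(-34) + (0)·(109) + (0)·(-19) + (0)·(492) + (0)·(-53) + (0)·(-11) + (0)·(-158) = 34
  c_4 = (0)·(-34) + (1)·(109) + (0)·(-19) + (0)·(492) + (0)·(-53) + (0)·(-11) + (0)·(-158) = 109
  c_5 = (0)·(-34) + (0)·(109) + (0)·(-19) + (0)·(492) + (0)·(-53) + (1)·(-11) + (-1)·(-158) = 147
  c_6 = (0)·(-34) + (0)·(109) + (0)·(-19) + (0)·(492) + (0)·(-53) + (0)·(-11) + (-1)·(-158) = 158
  c_7 = (0)·(-34) + (1)·(109) + (0)·(-19) + (0)·(492) + (1)·(-53) + (0)·(-11) + (0)·(-158) = 56
Writing each c_i in base p = 13:
  c_1 = 127 = 10·13^0 + 9·13^1
  c_2 = 146 = 3·13^0 + 11·13^1
  c_3 = 34 = 8·13^0 + 2·13^1
  c_4 = 109 = 5·13^0 + 8·13^1
  c_5 = 147 = 4·13^0 + 11·13^1
  c_6 = 158 = 2·13^0 + 12·13^1
  c_7 = 56 = 4·13^0 + 4·13^1
Factor λ_0 = (10, 3, 8, 5, 4, 2, 4)
Factor λ_1 = (9, 11, 2, 8, 11, 12, 4)

((10, 3, 8, 5, 4, 2, 4), (9, 11, 2, 8, 11, 12, 4))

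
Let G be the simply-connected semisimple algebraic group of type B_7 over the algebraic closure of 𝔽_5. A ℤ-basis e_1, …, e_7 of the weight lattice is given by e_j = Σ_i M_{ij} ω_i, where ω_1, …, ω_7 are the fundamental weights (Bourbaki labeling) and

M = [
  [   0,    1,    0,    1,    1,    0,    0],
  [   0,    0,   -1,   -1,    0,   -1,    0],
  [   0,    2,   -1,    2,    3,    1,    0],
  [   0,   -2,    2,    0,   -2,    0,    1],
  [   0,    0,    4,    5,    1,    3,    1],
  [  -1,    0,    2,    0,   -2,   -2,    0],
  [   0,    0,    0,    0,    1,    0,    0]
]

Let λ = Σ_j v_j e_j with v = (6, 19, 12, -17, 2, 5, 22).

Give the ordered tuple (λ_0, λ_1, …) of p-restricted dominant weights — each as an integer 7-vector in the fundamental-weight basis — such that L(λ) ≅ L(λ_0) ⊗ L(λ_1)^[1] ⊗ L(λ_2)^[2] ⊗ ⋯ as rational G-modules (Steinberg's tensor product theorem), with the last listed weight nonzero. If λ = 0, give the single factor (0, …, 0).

((4, 0, 3, 4, 2, 4, 2),)

Converting to the ω-basis (c_i = row i of M dotted with v = (6, 19, 12, -17, 2, 5, 22)):
  c_1 = 0·6 + 1·19 + 0·12 + (1)·(-17) + 1·2 + 0·5 + 0·22 = 4
  c_2 = 0·6 + 0·19 + (-1)·(12) + (-1)·(-17) + 0·2 + (-1)·(5) + 0·22 = 0
  c_3 = 0·6 + 2·19 + (-1)·(12) + (2)·(-17) + 3·2 + 1·5 + 0·22 = 3
  c_4 = 0·6 + (-2)·(19) + 2·12 + (0)·(-17) + (-2)·(2) + 0·5 + 1·22 = 4
  c_5 = 0·6 + 0·19 + 4·12 + (5)·(-17) + 1·2 + 3·5 + 1·22 = 2
  c_6 = (-1)·(6) + 0·19 + 2·12 + (0)·(-17) + (-2)·(2) + (-2)·(5) + 0·22 = 4
  c_7 = 0·6 + 0·19 + 0·12 + (0)·(-17) + 1·2 + 0·5 + 0·22 = 2
Writing each c_i in base p = 5:
  c_1 = 4 = 4·5^0
  c_2 = 0
  c_3 = 3 = 3·5^0
  c_4 = 4 = 4·5^0
  c_5 = 2 = 2·5^0
  c_6 = 4 = 4·5^0
  c_7 = 2 = 2·5^0
Factor λ_0 = (4, 0, 3, 4, 2, 4, 2)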